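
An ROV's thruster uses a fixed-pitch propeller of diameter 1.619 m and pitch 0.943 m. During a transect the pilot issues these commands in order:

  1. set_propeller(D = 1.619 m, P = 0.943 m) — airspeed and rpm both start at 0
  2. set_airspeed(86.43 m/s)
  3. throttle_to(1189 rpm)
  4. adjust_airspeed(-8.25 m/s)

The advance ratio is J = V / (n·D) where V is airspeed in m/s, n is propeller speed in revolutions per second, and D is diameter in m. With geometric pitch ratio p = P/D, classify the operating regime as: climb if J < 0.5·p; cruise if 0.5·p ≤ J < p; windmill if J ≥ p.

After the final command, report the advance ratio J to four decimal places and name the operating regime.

J = 2.4368, regime = windmill

set_propeller: D = 1.619 m, P = 0.943 m (p = P/D = 0.582458); state ← (V=0, rpm=0)
set_airspeed(86.43): V ← 86.43 m/s
throttle_to(1189): rpm ← 1189
adjust_airspeed(-8.25): V ← 86.43 -8.25 = 78.18 m/s
final state: V = 78.18 m/s, rpm = 1189 → n = rpm/60 = 19.816667 rev/s
J = V / (n·D) = 78.18 / (19.816667 × 1.619) = 2.436791
regime bands: climb J<0.2912 | cruise [0.2912, 0.5825) | windmill J≥0.5825
J = 2.4368 → windmill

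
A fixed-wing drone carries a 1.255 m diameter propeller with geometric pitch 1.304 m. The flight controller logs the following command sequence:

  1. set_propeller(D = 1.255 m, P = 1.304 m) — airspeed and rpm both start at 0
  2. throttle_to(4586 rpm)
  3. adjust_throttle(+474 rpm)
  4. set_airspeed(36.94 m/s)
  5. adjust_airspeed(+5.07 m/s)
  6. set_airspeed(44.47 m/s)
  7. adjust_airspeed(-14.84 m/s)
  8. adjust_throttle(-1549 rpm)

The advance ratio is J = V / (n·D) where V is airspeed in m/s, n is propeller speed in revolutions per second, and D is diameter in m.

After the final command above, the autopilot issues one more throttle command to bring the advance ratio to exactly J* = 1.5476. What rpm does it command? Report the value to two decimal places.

rpm = 915.34

set_propeller: D = 1.255 m, P = 1.304 m (p = P/D = 1.039044); state ← (V=0, rpm=0)
throttle_to(4586): rpm ← 4586
adjust_throttle(+474): rpm ← 4586 +474 = 5060
set_airspeed(36.94): V ← 36.94 m/s
adjust_airspeed(+5.07): V ← 36.94 +5.07 = 42.01 m/s
set_airspeed(44.47): V ← 44.47 m/s
adjust_airspeed(-14.84): V ← 44.47 -14.84 = 29.63 m/s
adjust_throttle(-1549): rpm ← 5060 -1549 = 3511
final state: V = 29.63 m/s, rpm = 3511 → n = rpm/60 = 58.516667 rev/s
target J* = 1.5476; solve J* = V/(n·D) for n: n = V/(J*·D) = 29.63/(1.5476 × 1.255) = 15.255597 rev/s
rpm = 60·n = 915.335814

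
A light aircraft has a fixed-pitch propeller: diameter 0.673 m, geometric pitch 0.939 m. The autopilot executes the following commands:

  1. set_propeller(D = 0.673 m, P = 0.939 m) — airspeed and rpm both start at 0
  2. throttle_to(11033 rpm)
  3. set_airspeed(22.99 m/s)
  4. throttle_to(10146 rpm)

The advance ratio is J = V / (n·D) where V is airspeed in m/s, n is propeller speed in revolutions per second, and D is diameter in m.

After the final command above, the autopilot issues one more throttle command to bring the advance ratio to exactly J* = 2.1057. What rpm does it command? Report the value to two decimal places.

rpm = 973.37

set_propeller: D = 0.673 m, P = 0.939 m (p = P/D = 1.395245); state ← (V=0, rpm=0)
throttle_to(11033): rpm ← 11033
set_airspeed(22.99): V ← 22.99 m/s
throttle_to(10146): rpm ← 10146
final state: V = 22.99 m/s, rpm = 10146 → n = rpm/60 = 169.100000 rev/s
target J* = 2.1057; solve J* = V/(n·D) for n: n = V/(J*·D) = 22.99/(2.1057 × 0.673) = 16.222860 rev/s
rpm = 60·n = 973.371577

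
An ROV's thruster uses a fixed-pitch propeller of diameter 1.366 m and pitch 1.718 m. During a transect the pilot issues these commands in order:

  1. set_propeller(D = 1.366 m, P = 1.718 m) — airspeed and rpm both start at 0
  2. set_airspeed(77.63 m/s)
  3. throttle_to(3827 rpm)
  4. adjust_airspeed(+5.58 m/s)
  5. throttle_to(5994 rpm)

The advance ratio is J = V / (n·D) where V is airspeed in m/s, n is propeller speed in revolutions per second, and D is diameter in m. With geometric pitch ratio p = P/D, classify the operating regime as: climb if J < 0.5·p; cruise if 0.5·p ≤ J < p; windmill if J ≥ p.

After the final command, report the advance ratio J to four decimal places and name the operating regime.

J = 0.6098, regime = climb

set_propeller: D = 1.366 m, P = 1.718 m (p = P/D = 1.257687); state ← (V=0, rpm=0)
set_airspeed(77.63): V ← 77.63 m/s
throttle_to(3827): rpm ← 3827
adjust_airspeed(+5.58): V ← 77.63 +5.58 = 83.21 m/s
throttle_to(5994): rpm ← 5994
final state: V = 83.21 m/s, rpm = 5994 → n = rpm/60 = 99.900000 rev/s
J = V / (n·D) = 83.21 / (99.900000 × 1.366) = 0.609761
regime bands: climb J<0.6288 | cruise [0.6288, 1.2577) | windmill J≥1.2577
J = 0.6098 → climb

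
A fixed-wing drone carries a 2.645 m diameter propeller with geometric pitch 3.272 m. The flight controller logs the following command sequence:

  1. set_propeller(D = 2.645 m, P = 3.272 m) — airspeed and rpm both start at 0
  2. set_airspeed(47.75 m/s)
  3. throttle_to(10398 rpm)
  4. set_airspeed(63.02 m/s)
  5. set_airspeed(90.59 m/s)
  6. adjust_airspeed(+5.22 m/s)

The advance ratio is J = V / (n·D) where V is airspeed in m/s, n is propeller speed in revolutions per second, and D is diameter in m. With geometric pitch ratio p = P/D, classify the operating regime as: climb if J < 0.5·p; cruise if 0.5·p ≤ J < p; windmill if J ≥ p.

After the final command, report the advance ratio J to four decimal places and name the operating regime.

J = 0.2090, regime = climb

set_propeller: D = 2.645 m, P = 3.272 m (p = P/D = 1.237051); state ← (V=0, rpm=0)
set_airspeed(47.75): V ← 47.75 m/s
throttle_to(10398): rpm ← 10398
set_airspeed(63.02): V ← 63.02 m/s
set_airspeed(90.59): V ← 90.59 m/s
adjust_airspeed(+5.22): V ← 90.59 +5.22 = 95.81 m/s
final state: V = 95.81 m/s, rpm = 10398 → n = rpm/60 = 173.300000 rev/s
J = V / (n·D) = 95.81 / (173.300000 × 2.645) = 0.209019
regime bands: climb J<0.6185 | cruise [0.6185, 1.2371) | windmill J≥1.2371
J = 0.2090 → climb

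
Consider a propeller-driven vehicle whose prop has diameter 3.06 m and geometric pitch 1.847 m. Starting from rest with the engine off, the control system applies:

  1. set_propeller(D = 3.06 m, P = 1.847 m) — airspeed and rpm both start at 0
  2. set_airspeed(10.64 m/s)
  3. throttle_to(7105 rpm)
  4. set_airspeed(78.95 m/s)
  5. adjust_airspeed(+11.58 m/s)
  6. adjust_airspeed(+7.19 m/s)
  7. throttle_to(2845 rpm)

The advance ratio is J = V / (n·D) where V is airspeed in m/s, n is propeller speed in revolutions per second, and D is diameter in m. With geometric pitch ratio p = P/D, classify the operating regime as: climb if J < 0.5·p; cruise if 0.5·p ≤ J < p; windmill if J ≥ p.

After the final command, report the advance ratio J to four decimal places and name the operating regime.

set_propeller: D = 3.06 m, P = 1.847 m (p = P/D = 0.603595); state ← (V=0, rpm=0)
set_airspeed(10.64): V ← 10.64 m/s
throttle_to(7105): rpm ← 7105
set_airspeed(78.95): V ← 78.95 m/s
adjust_airspeed(+11.58): V ← 78.95 +11.58 = 90.53 m/s
adjust_airspeed(+7.19): V ← 90.53 +7.19 = 97.72 m/s
throttle_to(2845): rpm ← 2845
final state: V = 97.72 m/s, rpm = 2845 → n = rpm/60 = 47.416667 rev/s
J = V / (n·D) = 97.72 / (47.416667 × 3.06) = 0.673490
regime bands: climb J<0.3018 | cruise [0.3018, 0.6036) | windmill J≥0.6036
J = 0.6735 → windmill

J = 0.6735, regime = windmill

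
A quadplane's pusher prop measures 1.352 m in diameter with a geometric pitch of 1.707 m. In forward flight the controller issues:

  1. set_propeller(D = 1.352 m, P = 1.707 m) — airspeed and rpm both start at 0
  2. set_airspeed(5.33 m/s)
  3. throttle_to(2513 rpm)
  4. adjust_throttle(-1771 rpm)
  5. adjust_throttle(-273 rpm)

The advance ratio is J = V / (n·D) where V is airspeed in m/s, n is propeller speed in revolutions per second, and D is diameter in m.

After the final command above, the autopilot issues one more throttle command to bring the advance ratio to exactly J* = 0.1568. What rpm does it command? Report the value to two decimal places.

rpm = 1508.54

set_propeller: D = 1.352 m, P = 1.707 m (p = P/D = 1.262574); state ← (V=0, rpm=0)
set_airspeed(5.33): V ← 5.33 m/s
throttle_to(2513): rpm ← 2513
adjust_throttle(-1771): rpm ← 2513 -1771 = 742
adjust_throttle(-273): rpm ← 742 -273 = 469
final state: V = 5.33 m/s, rpm = 469 → n = rpm/60 = 7.816667 rev/s
target J* = 0.1568; solve J* = V/(n·D) for n: n = V/(J*·D) = 5.33/(0.1568 × 1.352) = 25.142268 rev/s
rpm = 60·n = 1508.536107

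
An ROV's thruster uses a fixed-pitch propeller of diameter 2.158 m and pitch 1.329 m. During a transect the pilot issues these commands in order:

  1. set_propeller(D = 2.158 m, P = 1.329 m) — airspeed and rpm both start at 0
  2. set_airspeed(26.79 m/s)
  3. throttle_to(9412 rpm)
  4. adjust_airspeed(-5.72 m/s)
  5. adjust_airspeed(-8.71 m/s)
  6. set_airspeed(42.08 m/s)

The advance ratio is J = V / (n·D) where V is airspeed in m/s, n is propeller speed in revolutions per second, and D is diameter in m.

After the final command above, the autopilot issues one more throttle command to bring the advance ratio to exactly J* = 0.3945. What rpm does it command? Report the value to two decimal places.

set_propeller: D = 2.158 m, P = 1.329 m (p = P/D = 0.615848); state ← (V=0, rpm=0)
set_airspeed(26.79): V ← 26.79 m/s
throttle_to(9412): rpm ← 9412
adjust_airspeed(-5.72): V ← 26.79 -5.72 = 21.07 m/s
adjust_airspeed(-8.71): V ← 21.07 -8.71 = 12.36 m/s
set_airspeed(42.08): V ← 42.08 m/s
final state: V = 42.08 m/s, rpm = 9412 → n = rpm/60 = 156.866667 rev/s
target J* = 0.3945; solve J* = V/(n·D) for n: n = V/(J*·D) = 42.08/(0.3945 × 2.158) = 49.428483 rev/s
rpm = 60·n = 2965.708990

rpm = 2965.71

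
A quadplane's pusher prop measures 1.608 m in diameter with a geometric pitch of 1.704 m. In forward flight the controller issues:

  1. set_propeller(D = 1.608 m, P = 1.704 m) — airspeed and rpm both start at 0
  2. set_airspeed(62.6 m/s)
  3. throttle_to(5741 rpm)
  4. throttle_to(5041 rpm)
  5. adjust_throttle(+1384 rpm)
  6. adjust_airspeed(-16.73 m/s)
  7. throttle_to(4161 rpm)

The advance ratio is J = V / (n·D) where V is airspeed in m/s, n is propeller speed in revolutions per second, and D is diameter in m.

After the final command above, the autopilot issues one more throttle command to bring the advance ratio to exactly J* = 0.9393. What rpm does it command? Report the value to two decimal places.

set_propeller: D = 1.608 m, P = 1.704 m (p = P/D = 1.059701); state ← (V=0, rpm=0)
set_airspeed(62.6): V ← 62.6 m/s
throttle_to(5741): rpm ← 5741
throttle_to(5041): rpm ← 5041
adjust_throttle(+1384): rpm ← 5041 +1384 = 6425
adjust_airspeed(-16.73): V ← 62.6 -16.73 = 45.87 m/s
throttle_to(4161): rpm ← 4161
final state: V = 45.87 m/s, rpm = 4161 → n = rpm/60 = 69.350000 rev/s
target J* = 0.9393; solve J* = V/(n·D) for n: n = V/(J*·D) = 45.87/(0.9393 × 1.608) = 30.369551 rev/s
rpm = 60·n = 1822.173069

rpm = 1822.17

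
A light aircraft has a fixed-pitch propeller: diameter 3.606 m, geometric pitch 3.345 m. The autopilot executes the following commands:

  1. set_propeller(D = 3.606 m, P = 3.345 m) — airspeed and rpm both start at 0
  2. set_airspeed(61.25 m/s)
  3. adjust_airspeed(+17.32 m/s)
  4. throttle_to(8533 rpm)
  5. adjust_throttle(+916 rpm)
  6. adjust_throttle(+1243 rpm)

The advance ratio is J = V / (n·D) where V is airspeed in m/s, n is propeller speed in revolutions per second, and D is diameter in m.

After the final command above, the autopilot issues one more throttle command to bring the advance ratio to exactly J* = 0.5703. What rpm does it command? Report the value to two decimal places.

rpm = 2292.34

set_propeller: D = 3.606 m, P = 3.345 m (p = P/D = 0.927621); state ← (V=0, rpm=0)
set_airspeed(61.25): V ← 61.25 m/s
adjust_airspeed(+17.32): V ← 61.25 +17.32 = 78.57 m/s
throttle_to(8533): rpm ← 8533
adjust_throttle(+916): rpm ← 8533 +916 = 9449
adjust_throttle(+1243): rpm ← 9449 +1243 = 10692
final state: V = 78.57 m/s, rpm = 10692 → n = rpm/60 = 178.200000 rev/s
target J* = 0.5703; solve J* = V/(n·D) for n: n = V/(J*·D) = 78.57/(0.5703 × 3.606) = 38.205656 rev/s
rpm = 60·n = 2292.339350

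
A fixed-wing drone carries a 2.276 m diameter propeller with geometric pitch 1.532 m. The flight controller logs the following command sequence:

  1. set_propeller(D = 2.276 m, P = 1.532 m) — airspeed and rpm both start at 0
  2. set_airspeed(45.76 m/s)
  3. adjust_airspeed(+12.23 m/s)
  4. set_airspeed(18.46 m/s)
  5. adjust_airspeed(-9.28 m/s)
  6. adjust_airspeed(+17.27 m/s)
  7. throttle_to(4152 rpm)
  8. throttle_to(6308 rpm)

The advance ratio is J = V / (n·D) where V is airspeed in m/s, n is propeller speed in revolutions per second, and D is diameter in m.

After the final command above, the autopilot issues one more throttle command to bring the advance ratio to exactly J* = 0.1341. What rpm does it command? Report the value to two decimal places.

set_propeller: D = 2.276 m, P = 1.532 m (p = P/D = 0.673111); state ← (V=0, rpm=0)
set_airspeed(45.76): V ← 45.76 m/s
adjust_airspeed(+12.23): V ← 45.76 +12.23 = 57.99 m/s
set_airspeed(18.46): V ← 18.46 m/s
adjust_airspeed(-9.28): V ← 18.46 -9.28 = 9.18 m/s
adjust_airspeed(+17.27): V ← 9.18 +17.27 = 26.45 m/s
throttle_to(4152): rpm ← 4152
throttle_to(6308): rpm ← 6308
final state: V = 26.45 m/s, rpm = 6308 → n = rpm/60 = 105.133333 rev/s
target J* = 0.1341; solve J* = V/(n·D) for n: n = V/(J*·D) = 26.45/(0.1341 × 2.276) = 86.661189 rev/s
rpm = 60·n = 5199.671310

rpm = 5199.67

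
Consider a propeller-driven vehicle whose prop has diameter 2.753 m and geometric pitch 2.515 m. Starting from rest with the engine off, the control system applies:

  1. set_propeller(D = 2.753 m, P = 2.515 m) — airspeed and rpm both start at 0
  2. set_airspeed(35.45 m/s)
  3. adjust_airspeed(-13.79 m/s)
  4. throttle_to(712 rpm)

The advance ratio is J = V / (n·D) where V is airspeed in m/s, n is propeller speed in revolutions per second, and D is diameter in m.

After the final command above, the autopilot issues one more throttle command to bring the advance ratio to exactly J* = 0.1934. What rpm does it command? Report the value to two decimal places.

set_propeller: D = 2.753 m, P = 2.515 m (p = P/D = 0.913549); state ← (V=0, rpm=0)
set_airspeed(35.45): V ← 35.45 m/s
adjust_airspeed(-13.79): V ← 35.45 -13.79 = 21.66 m/s
throttle_to(712): rpm ← 712
final state: V = 21.66 m/s, rpm = 712 → n = rpm/60 = 11.866667 rev/s
target J* = 0.1934; solve J* = V/(n·D) for n: n = V/(J*·D) = 21.66/(0.1934 × 2.753) = 40.681389 rev/s
rpm = 60·n = 2440.883331

rpm = 2440.88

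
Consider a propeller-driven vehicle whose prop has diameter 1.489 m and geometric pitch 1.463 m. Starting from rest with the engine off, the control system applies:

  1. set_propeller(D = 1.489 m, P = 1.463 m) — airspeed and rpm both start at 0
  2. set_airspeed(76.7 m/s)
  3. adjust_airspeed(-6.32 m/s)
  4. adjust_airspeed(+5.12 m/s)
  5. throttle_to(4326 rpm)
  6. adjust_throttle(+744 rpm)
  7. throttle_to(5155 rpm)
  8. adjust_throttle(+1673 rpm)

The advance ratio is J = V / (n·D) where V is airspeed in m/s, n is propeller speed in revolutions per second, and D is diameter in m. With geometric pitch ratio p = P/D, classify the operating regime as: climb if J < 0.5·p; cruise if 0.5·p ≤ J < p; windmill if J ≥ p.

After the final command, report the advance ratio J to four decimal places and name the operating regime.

J = 0.4456, regime = climb

set_propeller: D = 1.489 m, P = 1.463 m (p = P/D = 0.982539); state ← (V=0, rpm=0)
set_airspeed(76.7): V ← 76.7 m/s
adjust_airspeed(-6.32): V ← 76.7 -6.32 = 70.38 m/s
adjust_airspeed(+5.12): V ← 70.38 +5.12 = 75.5 m/s
throttle_to(4326): rpm ← 4326
adjust_throttle(+744): rpm ← 4326 +744 = 5070
throttle_to(5155): rpm ← 5155
adjust_throttle(+1673): rpm ← 5155 +1673 = 6828
final state: V = 75.5 m/s, rpm = 6828 → n = rpm/60 = 113.800000 rev/s
J = V / (n·D) = 75.5 / (113.800000 × 1.489) = 0.445564
regime bands: climb J<0.4913 | cruise [0.4913, 0.9825) | windmill J≥0.9825
J = 0.4456 → climb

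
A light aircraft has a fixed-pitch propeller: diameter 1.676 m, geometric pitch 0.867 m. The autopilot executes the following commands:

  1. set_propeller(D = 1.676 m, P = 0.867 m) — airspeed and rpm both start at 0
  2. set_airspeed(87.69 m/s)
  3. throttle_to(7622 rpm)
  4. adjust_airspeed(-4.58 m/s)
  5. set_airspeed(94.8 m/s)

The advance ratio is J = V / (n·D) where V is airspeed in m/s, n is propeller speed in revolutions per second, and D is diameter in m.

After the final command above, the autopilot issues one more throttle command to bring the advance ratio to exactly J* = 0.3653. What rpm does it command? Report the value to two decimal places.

rpm = 9290.43

set_propeller: D = 1.676 m, P = 0.867 m (p = P/D = 0.517303); state ← (V=0, rpm=0)
set_airspeed(87.69): V ← 87.69 m/s
throttle_to(7622): rpm ← 7622
adjust_airspeed(-4.58): V ← 87.69 -4.58 = 83.11 m/s
set_airspeed(94.8): V ← 94.8 m/s
final state: V = 94.8 m/s, rpm = 7622 → n = rpm/60 = 127.033333 rev/s
target J* = 0.3653; solve J* = V/(n·D) for n: n = V/(J*·D) = 94.8/(0.3653 × 1.676) = 154.840531 rev/s
rpm = 60·n = 9290.431835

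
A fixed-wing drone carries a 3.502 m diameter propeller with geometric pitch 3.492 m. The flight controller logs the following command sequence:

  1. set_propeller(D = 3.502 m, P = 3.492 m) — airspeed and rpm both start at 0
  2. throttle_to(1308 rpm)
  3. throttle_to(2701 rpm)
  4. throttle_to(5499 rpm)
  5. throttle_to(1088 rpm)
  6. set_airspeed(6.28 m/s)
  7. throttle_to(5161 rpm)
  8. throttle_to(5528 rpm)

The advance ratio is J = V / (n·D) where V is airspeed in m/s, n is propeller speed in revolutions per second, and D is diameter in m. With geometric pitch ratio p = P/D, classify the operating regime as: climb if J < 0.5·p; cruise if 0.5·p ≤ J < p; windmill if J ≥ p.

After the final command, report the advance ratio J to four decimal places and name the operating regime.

set_propeller: D = 3.502 m, P = 3.492 m (p = P/D = 0.997144); state ← (V=0, rpm=0)
throttle_to(1308): rpm ← 1308
throttle_to(2701): rpm ← 2701
throttle_to(5499): rpm ← 5499
throttle_to(1088): rpm ← 1088
set_airspeed(6.28): V ← 6.28 m/s
throttle_to(5161): rpm ← 5161
throttle_to(5528): rpm ← 5528
final state: V = 6.28 m/s, rpm = 5528 → n = rpm/60 = 92.133333 rev/s
J = V / (n·D) = 6.28 / (92.133333 × 3.502) = 0.019464
regime bands: climb J<0.4986 | cruise [0.4986, 0.9971) | windmill J≥0.9971
J = 0.0195 → climb

J = 0.0195, regime = climb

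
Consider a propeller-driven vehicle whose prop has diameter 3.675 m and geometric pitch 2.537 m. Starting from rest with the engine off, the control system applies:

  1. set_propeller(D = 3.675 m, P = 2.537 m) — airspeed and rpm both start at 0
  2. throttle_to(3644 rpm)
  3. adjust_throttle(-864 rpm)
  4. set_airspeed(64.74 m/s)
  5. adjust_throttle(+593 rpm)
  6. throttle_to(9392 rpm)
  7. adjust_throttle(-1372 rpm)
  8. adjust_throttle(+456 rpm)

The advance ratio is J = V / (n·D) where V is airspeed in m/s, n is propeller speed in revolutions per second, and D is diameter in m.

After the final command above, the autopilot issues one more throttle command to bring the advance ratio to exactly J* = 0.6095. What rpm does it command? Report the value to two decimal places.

set_propeller: D = 3.675 m, P = 2.537 m (p = P/D = 0.690340); state ← (V=0, rpm=0)
throttle_to(3644): rpm ← 3644
adjust_throttle(-864): rpm ← 3644 -864 = 2780
set_airspeed(64.74): V ← 64.74 m/s
adjust_throttle(+593): rpm ← 2780 +593 = 3373
throttle_to(9392): rpm ← 9392
adjust_throttle(-1372): rpm ← 9392 -1372 = 8020
adjust_throttle(+456): rpm ← 8020 +456 = 8476
final state: V = 64.74 m/s, rpm = 8476 → n = rpm/60 = 141.266667 rev/s
target J* = 0.6095; solve J* = V/(n·D) for n: n = V/(J*·D) = 64.74/(0.6095 × 3.675) = 28.902915 rev/s
rpm = 60·n = 1734.174884

rpm = 1734.17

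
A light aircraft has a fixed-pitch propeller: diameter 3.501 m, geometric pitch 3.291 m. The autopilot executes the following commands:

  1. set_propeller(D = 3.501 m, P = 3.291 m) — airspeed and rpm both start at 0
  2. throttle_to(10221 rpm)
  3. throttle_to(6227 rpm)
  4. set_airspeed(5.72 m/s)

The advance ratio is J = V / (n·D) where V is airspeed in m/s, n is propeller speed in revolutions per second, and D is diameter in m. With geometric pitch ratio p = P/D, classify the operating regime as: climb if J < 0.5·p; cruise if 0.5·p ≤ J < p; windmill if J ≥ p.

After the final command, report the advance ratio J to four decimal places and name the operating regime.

J = 0.0157, regime = climb

set_propeller: D = 3.501 m, P = 3.291 m (p = P/D = 0.940017); state ← (V=0, rpm=0)
throttle_to(10221): rpm ← 10221
throttle_to(6227): rpm ← 6227
set_airspeed(5.72): V ← 5.72 m/s
final state: V = 5.72 m/s, rpm = 6227 → n = rpm/60 = 103.783333 rev/s
J = V / (n·D) = 5.72 / (103.783333 × 3.501) = 0.015743
regime bands: climb J<0.4700 | cruise [0.4700, 0.9400) | windmill J≥0.9400
J = 0.0157 → climb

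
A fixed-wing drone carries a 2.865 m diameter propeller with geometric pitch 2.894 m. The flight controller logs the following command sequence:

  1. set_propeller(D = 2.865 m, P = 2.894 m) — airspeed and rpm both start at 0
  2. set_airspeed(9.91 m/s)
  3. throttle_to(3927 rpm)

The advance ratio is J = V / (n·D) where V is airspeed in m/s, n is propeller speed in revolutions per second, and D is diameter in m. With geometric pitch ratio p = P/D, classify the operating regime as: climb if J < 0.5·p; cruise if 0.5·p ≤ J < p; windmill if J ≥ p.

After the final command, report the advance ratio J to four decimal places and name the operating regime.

set_propeller: D = 2.865 m, P = 2.894 m (p = P/D = 1.010122); state ← (V=0, rpm=0)
set_airspeed(9.91): V ← 9.91 m/s
throttle_to(3927): rpm ← 3927
final state: V = 9.91 m/s, rpm = 3927 → n = rpm/60 = 65.450000 rev/s
J = V / (n·D) = 9.91 / (65.450000 × 2.865) = 0.052849
regime bands: climb J<0.5051 | cruise [0.5051, 1.0101) | windmill J≥1.0101
J = 0.0528 → climb

J = 0.0528, regime = climb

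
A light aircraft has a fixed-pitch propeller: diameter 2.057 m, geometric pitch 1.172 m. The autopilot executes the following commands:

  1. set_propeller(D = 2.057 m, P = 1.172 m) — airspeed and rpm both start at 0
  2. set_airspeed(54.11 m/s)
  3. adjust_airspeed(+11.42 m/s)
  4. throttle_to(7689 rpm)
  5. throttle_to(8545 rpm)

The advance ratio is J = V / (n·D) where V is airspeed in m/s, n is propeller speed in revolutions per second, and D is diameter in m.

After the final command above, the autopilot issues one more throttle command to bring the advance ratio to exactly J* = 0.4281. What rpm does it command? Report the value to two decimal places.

set_propeller: D = 2.057 m, P = 1.172 m (p = P/D = 0.569762); state ← (V=0, rpm=0)
set_airspeed(54.11): V ← 54.11 m/s
adjust_airspeed(+11.42): V ← 54.11 +11.42 = 65.53 m/s
throttle_to(7689): rpm ← 7689
throttle_to(8545): rpm ← 8545
final state: V = 65.53 m/s, rpm = 8545 → n = rpm/60 = 142.416667 rev/s
target J* = 0.4281; solve J* = V/(n·D) for n: n = V/(J*·D) = 65.53/(0.4281 × 2.057) = 74.415028 rev/s
rpm = 60·n = 4464.901669

rpm = 4464.90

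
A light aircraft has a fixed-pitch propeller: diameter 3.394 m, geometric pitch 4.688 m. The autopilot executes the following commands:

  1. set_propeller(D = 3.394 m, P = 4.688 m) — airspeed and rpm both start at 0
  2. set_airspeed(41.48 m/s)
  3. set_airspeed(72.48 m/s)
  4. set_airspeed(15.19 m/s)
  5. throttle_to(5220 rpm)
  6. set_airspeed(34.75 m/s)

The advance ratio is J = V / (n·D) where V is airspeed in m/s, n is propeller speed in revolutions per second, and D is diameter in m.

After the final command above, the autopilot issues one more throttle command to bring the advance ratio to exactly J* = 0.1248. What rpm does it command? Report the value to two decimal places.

set_propeller: D = 3.394 m, P = 4.688 m (p = P/D = 1.381261); state ← (V=0, rpm=0)
set_airspeed(41.48): V ← 41.48 m/s
set_airspeed(72.48): V ← 72.48 m/s
set_airspeed(15.19): V ← 15.19 m/s
throttle_to(5220): rpm ← 5220
set_airspeed(34.75): V ← 34.75 m/s
final state: V = 34.75 m/s, rpm = 5220 → n = rpm/60 = 87.000000 rev/s
target J* = 0.1248; solve J* = V/(n·D) for n: n = V/(J*·D) = 34.75/(0.1248 × 3.394) = 82.040516 rev/s
rpm = 60·n = 4922.430987

rpm = 4922.43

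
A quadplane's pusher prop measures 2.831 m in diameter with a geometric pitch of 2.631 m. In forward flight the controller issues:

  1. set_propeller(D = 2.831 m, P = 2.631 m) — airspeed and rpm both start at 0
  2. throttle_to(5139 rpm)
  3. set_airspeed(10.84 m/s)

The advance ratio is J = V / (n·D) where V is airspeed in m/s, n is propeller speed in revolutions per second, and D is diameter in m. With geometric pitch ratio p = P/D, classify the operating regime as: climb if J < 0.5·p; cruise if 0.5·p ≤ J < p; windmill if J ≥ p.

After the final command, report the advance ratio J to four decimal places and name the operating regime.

J = 0.0447, regime = climb

set_propeller: D = 2.831 m, P = 2.631 m (p = P/D = 0.929354); state ← (V=0, rpm=0)
throttle_to(5139): rpm ← 5139
set_airspeed(10.84): V ← 10.84 m/s
final state: V = 10.84 m/s, rpm = 5139 → n = rpm/60 = 85.650000 rev/s
J = V / (n·D) = 10.84 / (85.650000 × 2.831) = 0.044706
regime bands: climb J<0.4647 | cruise [0.4647, 0.9294) | windmill J≥0.9294
J = 0.0447 → climb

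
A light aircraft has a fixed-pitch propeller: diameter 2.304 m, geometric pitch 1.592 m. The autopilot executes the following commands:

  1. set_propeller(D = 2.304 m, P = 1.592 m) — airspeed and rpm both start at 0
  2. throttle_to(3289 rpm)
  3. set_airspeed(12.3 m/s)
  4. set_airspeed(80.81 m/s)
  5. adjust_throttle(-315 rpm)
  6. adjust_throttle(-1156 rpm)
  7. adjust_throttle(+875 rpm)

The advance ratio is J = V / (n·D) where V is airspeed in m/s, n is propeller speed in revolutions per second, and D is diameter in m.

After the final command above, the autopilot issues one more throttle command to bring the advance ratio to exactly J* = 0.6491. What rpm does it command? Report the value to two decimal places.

set_propeller: D = 2.304 m, P = 1.592 m (p = P/D = 0.690972); state ← (V=0, rpm=0)
throttle_to(3289): rpm ← 3289
set_airspeed(12.3): V ← 12.3 m/s
set_airspeed(80.81): V ← 80.81 m/s
adjust_throttle(-315): rpm ← 3289 -315 = 2974
adjust_throttle(-1156): rpm ← 2974 -1156 = 1818
adjust_throttle(+875): rpm ← 1818 +875 = 2693
final state: V = 80.81 m/s, rpm = 2693 → n = rpm/60 = 44.883333 rev/s
target J* = 0.6491; solve J* = V/(n·D) for n: n = V/(J*·D) = 80.81/(0.6491 × 2.304) = 54.034486 rev/s
rpm = 60·n = 3242.069147

rpm = 3242.07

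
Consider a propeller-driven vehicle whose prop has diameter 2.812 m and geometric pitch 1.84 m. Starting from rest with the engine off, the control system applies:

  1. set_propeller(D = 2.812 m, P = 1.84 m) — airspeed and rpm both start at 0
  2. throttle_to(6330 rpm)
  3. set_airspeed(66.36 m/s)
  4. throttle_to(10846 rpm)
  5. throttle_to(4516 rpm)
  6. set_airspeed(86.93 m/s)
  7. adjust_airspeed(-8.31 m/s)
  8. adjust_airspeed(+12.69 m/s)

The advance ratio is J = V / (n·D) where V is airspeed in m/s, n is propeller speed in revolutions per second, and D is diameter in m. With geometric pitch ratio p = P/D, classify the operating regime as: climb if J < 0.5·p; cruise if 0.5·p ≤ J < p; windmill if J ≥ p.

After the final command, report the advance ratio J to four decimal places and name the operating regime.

J = 0.4314, regime = cruise

set_propeller: D = 2.812 m, P = 1.84 m (p = P/D = 0.654339); state ← (V=0, rpm=0)
throttle_to(6330): rpm ← 6330
set_airspeed(66.36): V ← 66.36 m/s
throttle_to(10846): rpm ← 10846
throttle_to(4516): rpm ← 4516
set_airspeed(86.93): V ← 86.93 m/s
adjust_airspeed(-8.31): V ← 86.93 -8.31 = 78.62 m/s
adjust_airspeed(+12.69): V ← 78.62 +12.69 = 91.31 m/s
final state: V = 91.31 m/s, rpm = 4516 → n = rpm/60 = 75.266667 rev/s
J = V / (n·D) = 91.31 / (75.266667 × 2.812) = 0.431420
regime bands: climb J<0.3272 | cruise [0.3272, 0.6543) | windmill J≥0.6543
J = 0.4314 → cruise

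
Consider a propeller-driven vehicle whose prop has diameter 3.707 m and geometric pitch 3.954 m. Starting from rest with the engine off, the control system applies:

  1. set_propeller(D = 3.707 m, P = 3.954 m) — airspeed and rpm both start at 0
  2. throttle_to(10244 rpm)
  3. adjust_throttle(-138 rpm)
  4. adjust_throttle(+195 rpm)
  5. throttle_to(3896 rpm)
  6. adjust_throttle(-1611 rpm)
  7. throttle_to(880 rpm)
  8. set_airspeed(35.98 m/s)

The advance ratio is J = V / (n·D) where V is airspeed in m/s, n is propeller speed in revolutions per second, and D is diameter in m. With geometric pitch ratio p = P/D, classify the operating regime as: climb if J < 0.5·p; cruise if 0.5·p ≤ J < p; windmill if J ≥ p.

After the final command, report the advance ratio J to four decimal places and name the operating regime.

J = 0.6618, regime = cruise

set_propeller: D = 3.707 m, P = 3.954 m (p = P/D = 1.066631); state ← (V=0, rpm=0)
throttle_to(10244): rpm ← 10244
adjust_throttle(-138): rpm ← 10244 -138 = 10106
adjust_throttle(+195): rpm ← 10106 +195 = 10301
throttle_to(3896): rpm ← 3896
adjust_throttle(-1611): rpm ← 3896 -1611 = 2285
throttle_to(880): rpm ← 880
set_airspeed(35.98): V ← 35.98 m/s
final state: V = 35.98 m/s, rpm = 880 → n = rpm/60 = 14.666667 rev/s
J = V / (n·D) = 35.98 / (14.666667 × 3.707) = 0.661770
regime bands: climb J<0.5333 | cruise [0.5333, 1.0666) | windmill J≥1.0666
J = 0.6618 → cruise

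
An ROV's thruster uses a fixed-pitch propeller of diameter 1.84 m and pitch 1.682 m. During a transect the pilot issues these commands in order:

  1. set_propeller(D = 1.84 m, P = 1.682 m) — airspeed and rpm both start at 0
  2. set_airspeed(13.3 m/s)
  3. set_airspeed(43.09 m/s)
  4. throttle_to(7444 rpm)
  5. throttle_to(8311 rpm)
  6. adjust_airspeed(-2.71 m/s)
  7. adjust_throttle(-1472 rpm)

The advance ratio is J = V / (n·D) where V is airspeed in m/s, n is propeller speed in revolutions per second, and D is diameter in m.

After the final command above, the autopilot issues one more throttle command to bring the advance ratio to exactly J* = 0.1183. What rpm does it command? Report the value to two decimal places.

rpm = 11130.51

set_propeller: D = 1.84 m, P = 1.682 m (p = P/D = 0.914130); state ← (V=0, rpm=0)
set_airspeed(13.3): V ← 13.3 m/s
set_airspeed(43.09): V ← 43.09 m/s
throttle_to(7444): rpm ← 7444
throttle_to(8311): rpm ← 8311
adjust_airspeed(-2.71): V ← 43.09 -2.71 = 40.38 m/s
adjust_throttle(-1472): rpm ← 8311 -1472 = 6839
final state: V = 40.38 m/s, rpm = 6839 → n = rpm/60 = 113.983333 rev/s
target J* = 0.1183; solve J* = V/(n·D) for n: n = V/(J*·D) = 40.38/(0.1183 × 1.84) = 185.508471 rev/s
rpm = 60·n = 11130.508288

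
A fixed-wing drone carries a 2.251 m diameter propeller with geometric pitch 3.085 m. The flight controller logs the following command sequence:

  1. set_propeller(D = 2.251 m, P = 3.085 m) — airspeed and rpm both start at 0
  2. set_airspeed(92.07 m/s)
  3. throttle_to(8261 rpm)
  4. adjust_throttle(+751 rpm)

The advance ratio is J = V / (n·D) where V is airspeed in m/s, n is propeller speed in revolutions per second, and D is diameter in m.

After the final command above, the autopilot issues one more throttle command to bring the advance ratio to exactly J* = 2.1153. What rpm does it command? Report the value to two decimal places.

rpm = 1160.17

set_propeller: D = 2.251 m, P = 3.085 m (p = P/D = 1.370502); state ← (V=0, rpm=0)
set_airspeed(92.07): V ← 92.07 m/s
throttle_to(8261): rpm ← 8261
adjust_throttle(+751): rpm ← 8261 +751 = 9012
final state: V = 92.07 m/s, rpm = 9012 → n = rpm/60 = 150.200000 rev/s
target J* = 2.1153; solve J* = V/(n·D) for n: n = V/(J*·D) = 92.07/(2.1153 × 2.251) = 19.336180 rev/s
rpm = 60·n = 1160.170796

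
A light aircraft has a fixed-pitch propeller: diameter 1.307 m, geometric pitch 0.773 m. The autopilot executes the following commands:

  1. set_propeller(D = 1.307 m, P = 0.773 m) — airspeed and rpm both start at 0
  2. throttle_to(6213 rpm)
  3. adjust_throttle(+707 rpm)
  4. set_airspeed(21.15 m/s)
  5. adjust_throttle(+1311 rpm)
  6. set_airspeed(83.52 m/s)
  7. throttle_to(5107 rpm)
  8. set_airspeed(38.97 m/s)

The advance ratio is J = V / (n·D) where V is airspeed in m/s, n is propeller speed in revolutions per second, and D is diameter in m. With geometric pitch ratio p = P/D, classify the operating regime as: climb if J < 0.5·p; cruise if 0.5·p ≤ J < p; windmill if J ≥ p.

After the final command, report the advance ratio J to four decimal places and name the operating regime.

J = 0.3503, regime = cruise

set_propeller: D = 1.307 m, P = 0.773 m (p = P/D = 0.591431); state ← (V=0, rpm=0)
throttle_to(6213): rpm ← 6213
adjust_throttle(+707): rpm ← 6213 +707 = 6920
set_airspeed(21.15): V ← 21.15 m/s
adjust_throttle(+1311): rpm ← 6920 +1311 = 8231
set_airspeed(83.52): V ← 83.52 m/s
throttle_to(5107): rpm ← 5107
set_airspeed(38.97): V ← 38.97 m/s
final state: V = 38.97 m/s, rpm = 5107 → n = rpm/60 = 85.116667 rev/s
J = V / (n·D) = 38.97 / (85.116667 × 1.307) = 0.350300
regime bands: climb J<0.2957 | cruise [0.2957, 0.5914) | windmill J≥0.5914
J = 0.3503 → cruise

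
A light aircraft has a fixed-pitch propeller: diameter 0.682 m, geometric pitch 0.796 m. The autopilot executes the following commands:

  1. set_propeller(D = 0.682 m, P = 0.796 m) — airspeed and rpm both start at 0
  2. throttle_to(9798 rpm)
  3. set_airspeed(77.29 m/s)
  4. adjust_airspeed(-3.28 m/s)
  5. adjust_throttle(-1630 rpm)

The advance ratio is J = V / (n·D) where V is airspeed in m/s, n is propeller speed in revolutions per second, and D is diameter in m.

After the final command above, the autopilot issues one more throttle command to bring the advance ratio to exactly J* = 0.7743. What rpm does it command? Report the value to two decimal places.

rpm = 8409.07

set_propeller: D = 0.682 m, P = 0.796 m (p = P/D = 1.167155); state ← (V=0, rpm=0)
throttle_to(9798): rpm ← 9798
set_airspeed(77.29): V ← 77.29 m/s
adjust_airspeed(-3.28): V ← 77.29 -3.28 = 74.01 m/s
adjust_throttle(-1630): rpm ← 9798 -1630 = 8168
final state: V = 74.01 m/s, rpm = 8168 → n = rpm/60 = 136.133333 rev/s
target J* = 0.7743; solve J* = V/(n·D) for n: n = V/(J*·D) = 74.01/(0.7743 × 0.682) = 140.151184 rev/s
rpm = 60·n = 8409.071025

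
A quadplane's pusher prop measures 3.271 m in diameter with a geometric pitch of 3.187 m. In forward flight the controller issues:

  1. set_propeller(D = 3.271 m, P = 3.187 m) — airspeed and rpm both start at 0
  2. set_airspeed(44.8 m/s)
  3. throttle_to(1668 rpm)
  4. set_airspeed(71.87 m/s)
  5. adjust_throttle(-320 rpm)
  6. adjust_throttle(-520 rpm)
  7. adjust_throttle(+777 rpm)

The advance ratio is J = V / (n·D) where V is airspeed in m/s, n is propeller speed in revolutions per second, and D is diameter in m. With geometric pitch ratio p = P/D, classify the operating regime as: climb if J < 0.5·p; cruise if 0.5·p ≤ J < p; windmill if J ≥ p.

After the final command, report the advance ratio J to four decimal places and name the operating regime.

J = 0.8214, regime = cruise

set_propeller: D = 3.271 m, P = 3.187 m (p = P/D = 0.974320); state ← (V=0, rpm=0)
set_airspeed(44.8): V ← 44.8 m/s
throttle_to(1668): rpm ← 1668
set_airspeed(71.87): V ← 71.87 m/s
adjust_throttle(-320): rpm ← 1668 -320 = 1348
adjust_throttle(-520): rpm ← 1348 -520 = 828
adjust_throttle(+777): rpm ← 828 +777 = 1605
final state: V = 71.87 m/s, rpm = 1605 → n = rpm/60 = 26.750000 rev/s
J = V / (n·D) = 71.87 / (26.750000 × 3.271) = 0.821378
regime bands: climb J<0.4872 | cruise [0.4872, 0.9743) | windmill J≥0.9743
J = 0.8214 → cruise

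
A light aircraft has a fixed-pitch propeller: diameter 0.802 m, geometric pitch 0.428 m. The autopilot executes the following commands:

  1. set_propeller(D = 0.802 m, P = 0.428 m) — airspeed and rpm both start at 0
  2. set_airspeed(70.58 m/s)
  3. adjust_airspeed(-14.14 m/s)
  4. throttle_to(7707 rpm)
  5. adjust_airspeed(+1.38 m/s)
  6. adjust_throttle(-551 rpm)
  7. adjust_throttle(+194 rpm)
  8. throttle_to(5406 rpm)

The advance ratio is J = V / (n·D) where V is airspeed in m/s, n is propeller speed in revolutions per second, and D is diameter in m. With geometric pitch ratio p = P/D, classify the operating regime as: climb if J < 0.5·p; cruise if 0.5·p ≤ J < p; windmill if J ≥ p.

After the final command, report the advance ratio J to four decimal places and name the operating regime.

J = 0.8002, regime = windmill

set_propeller: D = 0.802 m, P = 0.428 m (p = P/D = 0.533666); state ← (V=0, rpm=0)
set_airspeed(70.58): V ← 70.58 m/s
adjust_airspeed(-14.14): V ← 70.58 -14.14 = 56.44 m/s
throttle_to(7707): rpm ← 7707
adjust_airspeed(+1.38): V ← 56.44 +1.38 = 57.82 m/s
adjust_throttle(-551): rpm ← 7707 -551 = 7156
adjust_throttle(+194): rpm ← 7156 +194 = 7350
throttle_to(5406): rpm ← 5406
final state: V = 57.82 m/s, rpm = 5406 → n = rpm/60 = 90.100000 rev/s
J = V / (n·D) = 57.82 / (90.100000 × 0.802) = 0.800164
regime bands: climb J<0.2668 | cruise [0.2668, 0.5337) | windmill J≥0.5337
J = 0.8002 → windmill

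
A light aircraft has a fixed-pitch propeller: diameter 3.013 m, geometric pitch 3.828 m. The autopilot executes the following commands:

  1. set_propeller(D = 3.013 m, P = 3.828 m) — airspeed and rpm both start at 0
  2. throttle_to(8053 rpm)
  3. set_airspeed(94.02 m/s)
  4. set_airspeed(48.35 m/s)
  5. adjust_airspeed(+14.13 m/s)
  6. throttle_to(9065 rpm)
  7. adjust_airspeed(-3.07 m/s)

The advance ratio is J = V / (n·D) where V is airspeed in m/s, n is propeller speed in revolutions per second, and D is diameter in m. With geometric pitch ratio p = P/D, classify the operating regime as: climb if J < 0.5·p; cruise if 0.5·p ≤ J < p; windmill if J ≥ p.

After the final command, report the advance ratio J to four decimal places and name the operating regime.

J = 0.1305, regime = climb

set_propeller: D = 3.013 m, P = 3.828 m (p = P/D = 1.270495); state ← (V=0, rpm=0)
throttle_to(8053): rpm ← 8053
set_airspeed(94.02): V ← 94.02 m/s
set_airspeed(48.35): V ← 48.35 m/s
adjust_airspeed(+14.13): V ← 48.35 +14.13 = 62.48 m/s
throttle_to(9065): rpm ← 9065
adjust_airspeed(-3.07): V ← 62.48 -3.07 = 59.41 m/s
final state: V = 59.41 m/s, rpm = 9065 → n = rpm/60 = 151.083333 rev/s
J = V / (n·D) = 59.41 / (151.083333 × 3.013) = 0.130510
regime bands: climb J<0.6352 | cruise [0.6352, 1.2705) | windmill J≥1.2705
J = 0.1305 → climb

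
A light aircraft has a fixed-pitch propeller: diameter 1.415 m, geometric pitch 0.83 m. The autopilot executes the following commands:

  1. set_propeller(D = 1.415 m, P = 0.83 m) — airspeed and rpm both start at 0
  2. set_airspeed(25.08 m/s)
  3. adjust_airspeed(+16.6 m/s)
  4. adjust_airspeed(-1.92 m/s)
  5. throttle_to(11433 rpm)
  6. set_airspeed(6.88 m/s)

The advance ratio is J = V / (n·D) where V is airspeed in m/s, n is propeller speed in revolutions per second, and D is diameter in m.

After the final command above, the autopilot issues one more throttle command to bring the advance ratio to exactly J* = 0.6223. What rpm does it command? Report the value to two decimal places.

set_propeller: D = 1.415 m, P = 0.83 m (p = P/D = 0.586572); state ← (V=0, rpm=0)
set_airspeed(25.08): V ← 25.08 m/s
adjust_airspeed(+16.6): V ← 25.08 +16.6 = 41.68 m/s
adjust_airspeed(-1.92): V ← 41.68 -1.92 = 39.76 m/s
throttle_to(11433): rpm ← 11433
set_airspeed(6.88): V ← 6.88 m/s
final state: V = 6.88 m/s, rpm = 11433 → n = rpm/60 = 190.550000 rev/s
target J* = 0.6223; solve J* = V/(n·D) for n: n = V/(J*·D) = 6.88/(0.6223 × 1.415) = 7.813259 rev/s
rpm = 60·n = 468.795515

rpm = 468.80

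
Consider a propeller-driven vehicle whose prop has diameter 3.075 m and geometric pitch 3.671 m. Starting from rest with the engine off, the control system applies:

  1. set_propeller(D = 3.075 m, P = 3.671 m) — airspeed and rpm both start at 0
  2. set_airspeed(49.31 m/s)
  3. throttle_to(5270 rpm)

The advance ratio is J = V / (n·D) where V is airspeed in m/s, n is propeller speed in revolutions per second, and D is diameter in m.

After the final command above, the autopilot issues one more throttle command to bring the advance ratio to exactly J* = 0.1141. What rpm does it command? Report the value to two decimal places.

rpm = 8432.48

set_propeller: D = 3.075 m, P = 3.671 m (p = P/D = 1.193821); state ← (V=0, rpm=0)
set_airspeed(49.31): V ← 49.31 m/s
throttle_to(5270): rpm ← 5270
final state: V = 49.31 m/s, rpm = 5270 → n = rpm/60 = 87.833333 rev/s
target J* = 0.1141; solve J* = V/(n·D) for n: n = V/(J*·D) = 49.31/(0.1141 × 3.075) = 140.541388 rev/s
rpm = 60·n = 8432.483273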